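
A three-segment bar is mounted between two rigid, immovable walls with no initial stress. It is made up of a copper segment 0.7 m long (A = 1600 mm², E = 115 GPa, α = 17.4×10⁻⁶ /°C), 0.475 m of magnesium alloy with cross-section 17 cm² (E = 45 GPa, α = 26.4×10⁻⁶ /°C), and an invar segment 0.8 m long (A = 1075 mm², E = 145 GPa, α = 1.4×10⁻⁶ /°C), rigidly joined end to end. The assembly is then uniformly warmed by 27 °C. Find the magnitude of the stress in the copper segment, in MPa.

If the supports were absent, the total length change would be Σ αᵢΔT Lᵢ = 17.4×10⁻⁶×27×700 + 26.4×10⁻⁶×27×475 + 1.4×10⁻⁶×27×800 = 0.6977 mm.
The walls prevent any net length change, so an axial force P (same in every segment) develops. Compatibility: P · Σ Lᵢ/(AᵢEᵢ) = δ_free.
The series flexibility is Σ Lᵢ/(AᵢEᵢ) = 700/(1600×115×10³) + 475/(1700×45×10³) + 800/(1075×145×10³) = 1.515×10⁻⁵ mm/N.
So P = 0.6977 / 1.515×10⁻⁵ = 46.06 kN, compressive.
σ_{copper} = P / A = 46060 / 1600 = 28.79 MPa.

σ ≈ 28.8 MPa (compressive)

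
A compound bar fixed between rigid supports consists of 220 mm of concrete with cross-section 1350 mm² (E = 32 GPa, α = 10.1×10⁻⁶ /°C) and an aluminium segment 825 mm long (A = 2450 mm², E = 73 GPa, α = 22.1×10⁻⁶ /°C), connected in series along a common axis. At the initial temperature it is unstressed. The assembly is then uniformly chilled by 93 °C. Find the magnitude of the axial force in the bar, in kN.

With the walls removed the bar would change length by δ_free = Σ αᵢΔT Lᵢ = 10.1×10⁻⁶×93×220 + 22.1×10⁻⁶×93×825 = 1.902 mm.
The walls prevent any net length change, so an axial force P (same in every segment) develops. Compatibility: P · Σ Lᵢ/(AᵢEᵢ) = δ_free.
Σ Lᵢ/(AᵢEᵢ) = 220/(1350×32×10³) + 825/(2450×73×10³) = 9.705×10⁻⁶ mm/N.
Hence P = δ_free / Σ(L/AE) = 1.902/9.705×10⁻⁶ = 196 kN (tensile).

P ≈ 196 kN (tensile)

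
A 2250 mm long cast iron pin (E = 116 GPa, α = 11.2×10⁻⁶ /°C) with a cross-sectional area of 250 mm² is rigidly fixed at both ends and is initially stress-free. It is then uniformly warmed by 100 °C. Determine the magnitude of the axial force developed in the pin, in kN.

Full restraint means ε = 0, so the stress is σ = EαΔT = 116×10³ × 11.2×10⁻⁶ × 100 = 129.9 MPa.
Then P = σA = 129.9 × 250 mm² = 32.48 kN, compressive.

P ≈ 32.5 kN (compressive)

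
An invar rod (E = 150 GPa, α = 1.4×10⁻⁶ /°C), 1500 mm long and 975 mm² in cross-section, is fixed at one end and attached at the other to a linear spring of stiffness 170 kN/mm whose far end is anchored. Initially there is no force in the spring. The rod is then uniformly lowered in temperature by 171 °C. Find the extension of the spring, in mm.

The unrestrained thermal change is αΔT L = 1.4×10⁻⁶ × 171 × 1500 = 0.3591 mm.
Let P be the tensile force in the spring. The rod extends elastically by PL/(AE) and the spring stretches by P/k; together these equal δ_free.
So P = δ_free / [L/(AE) + 1/k] = 0.3591 / [ 1500/(975×150×10³) + 1/(170×10³) ].
P = 0.3591 / 1.614×10⁻⁵ = 22250 N.
Spring extension = P/k = 22250/(170×10³) = 0.1309 mm.

δ ≈ 0.131 mm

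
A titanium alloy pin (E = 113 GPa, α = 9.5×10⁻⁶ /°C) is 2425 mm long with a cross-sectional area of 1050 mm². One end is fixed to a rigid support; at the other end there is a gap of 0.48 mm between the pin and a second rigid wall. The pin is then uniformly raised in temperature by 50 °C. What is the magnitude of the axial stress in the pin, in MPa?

σ ≈ 31.3 MPa (compressive)

If the wall were absent the pin would grow by αΔT L = 9.5×10⁻⁶ × 50 × 2425 = 1.152 mm.
This exceeds the 0.48 mm gap, so the wall pushes back. The portion of expansion that must be recovered elastically is δ_free − gap = 1.152 − 0.48 = 0.6719 mm.
So σ = E(δ_free − g)/L = 113×10³ × 0.6719/2425 = 31.31 MPa.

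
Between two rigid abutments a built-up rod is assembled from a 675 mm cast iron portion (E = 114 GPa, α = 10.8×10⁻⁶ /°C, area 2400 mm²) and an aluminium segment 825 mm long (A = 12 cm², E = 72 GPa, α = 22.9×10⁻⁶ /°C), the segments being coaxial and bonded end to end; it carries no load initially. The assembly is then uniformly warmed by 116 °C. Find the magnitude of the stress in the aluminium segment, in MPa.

σ ≈ 211 MPa (compressive)

If the supports were absent, the total length change would be Σ αᵢΔT Lᵢ = 10.8×10⁻⁶×116×675 + 22.9×10⁻⁶×116×825 = 3.037 mm.
The rigid supports impose zero overall length change; the single axial force P common to all segments must satisfy P Σ Lᵢ/(AᵢEᵢ) = δ_free.
The series flexibility is Σ Lᵢ/(AᵢEᵢ) = 675/(2400×114×10³) + 825/(1200×72×10³) = 1.202×10⁻⁵ mm/N.
P = 3.037 / 1.202×10⁻⁵ = 252800 N = 252.8 kN, compressive.
σ_{aluminium} = P / A = 252800 / 1200 = 210.6 MPa.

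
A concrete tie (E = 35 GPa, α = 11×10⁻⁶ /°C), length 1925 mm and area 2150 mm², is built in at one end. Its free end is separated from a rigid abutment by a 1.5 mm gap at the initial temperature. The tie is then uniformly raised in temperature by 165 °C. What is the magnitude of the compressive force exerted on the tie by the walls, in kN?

Unrestrained expansion: δ_free = αΔT L = 11×10⁻⁶ × 165 × 1925 = 3.494 mm.
This exceeds the 1.5 mm gap, so the wall pushes back. The portion of expansion that must be recovered elastically is δ_free − gap = 3.494 − 1.5 = 1.994 mm.
That suppressed elongation corresponds to σ = E·Δ/L = 35×10³ × 1.994/1925 = 36.25 MPa.
Force on the wall = σA = 36.25 × 2150 mm² = 77.94 kN.

P ≈ 77.9 kN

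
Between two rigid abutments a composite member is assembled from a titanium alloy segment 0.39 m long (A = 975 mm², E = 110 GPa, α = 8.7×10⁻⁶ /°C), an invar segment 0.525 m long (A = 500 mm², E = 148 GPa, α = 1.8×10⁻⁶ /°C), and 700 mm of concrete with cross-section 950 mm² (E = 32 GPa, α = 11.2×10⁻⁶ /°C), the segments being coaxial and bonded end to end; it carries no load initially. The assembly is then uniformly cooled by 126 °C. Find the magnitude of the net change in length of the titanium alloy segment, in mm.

|ΔL| ≈ 0.262 mm

Free thermal contraction of the whole bar: Σ αᵢΔT Lᵢ = 8.7×10⁻⁶×126×390 + 1.8×10⁻⁶×126×525 + 11.2×10⁻⁶×126×700 = 1.534 mm.
The walls prevent any net length change, so an axial force P (same in every segment) develops. Compatibility: P · Σ Lᵢ/(AᵢEᵢ) = δ_free.
The series flexibility is Σ Lᵢ/(AᵢEᵢ) = 390/(975×110×10³) + 525/(500×148×10³) + 700/(950×32×10³) = 3.376×10⁻⁵ mm/N.
Hence P = δ_free / Σ(L/AE) = 1.534/3.376×10⁻⁵ = 45.45 kN (tensile).
For the titanium alloy segment, free thermal change = 8.7×10⁻⁶×126×390 = 0.4275 mm and elastic change from P = 45450×390/(975×110×10³) = 0.1653 mm; these oppose, so the net change is 0.262 mm (segment shortens).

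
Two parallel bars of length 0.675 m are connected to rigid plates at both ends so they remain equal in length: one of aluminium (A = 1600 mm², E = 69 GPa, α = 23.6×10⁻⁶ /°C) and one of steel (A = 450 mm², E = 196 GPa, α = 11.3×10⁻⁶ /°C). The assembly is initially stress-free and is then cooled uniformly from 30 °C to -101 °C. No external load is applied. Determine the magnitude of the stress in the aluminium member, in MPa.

Equilibrium of a rigid end plate with no external load gives equal and opposite internal forces ±P in the two members. Since α_{aluminium} > α_{steel}, cooling drives the aluminium into tension and the steel into compression.
Compatibility of the two members (thermal + elastic change equal): (α₁ − α₂)ΔT = P·[1/(A₁E₁) + 1/(A₂E₂)].
|α₁ − α₂|·ΔT = 12.3×10⁻⁶ × 131 = 0.001611.
1/(A₁E₁) + 1/(A₂E₂) = 1/(1600×69×10³) + 1/(450×196×10³) = 2.04×10⁻⁸ N⁻¹.
So P = 0.001611 / 2.04×10⁻⁸ = 79 kN.
σ_{aluminium} = P/A₁ = 79000/1600 = 49.38 MPa, tensile.

σ ≈ 49.4 MPa (tensile)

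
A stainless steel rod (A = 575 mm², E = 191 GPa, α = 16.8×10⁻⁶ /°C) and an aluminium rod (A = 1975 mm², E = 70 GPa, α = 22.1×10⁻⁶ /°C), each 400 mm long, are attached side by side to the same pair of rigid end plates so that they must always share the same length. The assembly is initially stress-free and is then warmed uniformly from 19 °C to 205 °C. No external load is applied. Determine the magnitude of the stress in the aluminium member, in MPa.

σ ≈ 30.5 MPa (compressive)

Equilibrium of a rigid end plate with no external load gives equal and opposite internal forces ±P in the two members. Since α_{aluminium} > α_{stainless steel}, heating drives the aluminium into compression and the stainless steel into tension.
Setting the final lengths equal and cancelling L: (α₁ − α₂)ΔT = P/(A₁E₁) + P/(A₂E₂).
|α₁ − α₂|·ΔT = 5.3×10⁻⁶ × 186 = 0.0009858.
1/(A₁E₁) + 1/(A₂E₂) = 1/(575×191×10³) + 1/(1975×70×10³) = 1.634×10⁻⁸ N⁻¹.
So P = 0.0009858 / 1.634×10⁻⁸ = 60.34 kN.
σ_{aluminium} = P/A₂ = 60340/1975 = 30.55 MPa, compressive.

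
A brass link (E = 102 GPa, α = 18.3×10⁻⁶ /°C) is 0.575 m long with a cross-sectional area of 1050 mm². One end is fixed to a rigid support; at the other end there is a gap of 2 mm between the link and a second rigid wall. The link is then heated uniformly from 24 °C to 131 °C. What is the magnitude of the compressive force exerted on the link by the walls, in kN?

P ≈ 0 kN

Free thermal elongation = αΔT L = 18.3×10⁻⁶ × 107 × 575 = 1.126 mm.
Since δ_free = 1.13 mm is less than the 2 mm gap, the link never touches the wall. No axial force develops.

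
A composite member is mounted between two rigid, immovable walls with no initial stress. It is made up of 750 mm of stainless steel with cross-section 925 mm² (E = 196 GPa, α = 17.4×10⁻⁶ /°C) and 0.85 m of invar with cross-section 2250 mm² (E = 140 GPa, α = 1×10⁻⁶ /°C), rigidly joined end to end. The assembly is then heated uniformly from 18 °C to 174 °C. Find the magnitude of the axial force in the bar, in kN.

Free thermal expansion of the whole bar: Σ αᵢΔT Lᵢ = 17.4×10⁻⁶×156×750 + 1×10⁻⁶×156×850 = 2.168 mm.
Since the ends are fixed, an axial force P builds up, equal in every segment, with P · Σ Lᵢ/(AᵢEᵢ) = δ_free.
Σ Lᵢ/(AᵢEᵢ) = 750/(925×196×10³) + 850/(2250×140×10³) = 6.835×10⁻⁶ mm/N.
P = 2.168 / 6.835×10⁻⁶ = 317200 N = 317.2 kN, compressive.

P ≈ 317 kN (compressive)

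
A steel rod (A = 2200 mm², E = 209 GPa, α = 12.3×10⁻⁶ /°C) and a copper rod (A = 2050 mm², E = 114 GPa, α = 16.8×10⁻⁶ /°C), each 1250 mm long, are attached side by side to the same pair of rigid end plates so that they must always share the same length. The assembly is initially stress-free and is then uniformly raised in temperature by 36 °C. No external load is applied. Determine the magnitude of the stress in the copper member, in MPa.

Both members must finish at the same length. With the larger α, the copper tends to over-expand; the plates restrain it, putting the copper in compression and the steel in tension. With no external load the two internal forces are equal and opposite, magnitude P.
Setting the final lengths equal and cancelling L: (α₁ − α₂)ΔT = P/(A₁E₁) + P/(A₂E₂).
|α₁ − α₂|·ΔT = 4.5×10⁻⁶ × 36 = 0.000162.
1/(A₁E₁) + 1/(A₂E₂) = 1/(2200×209×10³) + 1/(2050×114×10³) = 6.454×10⁻⁹ N⁻¹.
P = 0.000162 / 6.454×10⁻⁹ = 25100 N = 25.1 kN.
σ_{copper} = P/A₂ = 25100/2050 = 12.24 MPa, compressive.

σ ≈ 12.2 MPa (compressive)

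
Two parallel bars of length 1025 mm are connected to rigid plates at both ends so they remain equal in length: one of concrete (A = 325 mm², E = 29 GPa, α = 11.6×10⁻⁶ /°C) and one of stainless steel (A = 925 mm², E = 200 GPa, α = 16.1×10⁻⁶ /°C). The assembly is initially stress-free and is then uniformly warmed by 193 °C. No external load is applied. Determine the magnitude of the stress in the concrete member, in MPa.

σ ≈ 24 MPa (tensile)

The stainless steel has the larger α, so on heating it would change length more than the concrete if both were free. The rigid plates force a common final length, so the stainless steel is put into compression and the concrete into tension, with equal and opposite forces P (no external load).
Compatibility of the two members (thermal + elastic change equal): (α₁ − α₂)ΔT = P·[1/(A₁E₁) + 1/(A₂E₂)].
|α₁ − α₂|·ΔT = 4.5×10⁻⁶ × 193 = 0.0008685.
1/(A₁E₁) + 1/(A₂E₂) = 1/(325×29×10³) + 1/(925×200×10³) = 1.115×10⁻⁷ N⁻¹.
So P = 0.0008685 / 1.115×10⁻⁷ = 7.789 kN.
σ_{concrete} = P/A₁ = 7789/325 = 23.97 MPa, tensile.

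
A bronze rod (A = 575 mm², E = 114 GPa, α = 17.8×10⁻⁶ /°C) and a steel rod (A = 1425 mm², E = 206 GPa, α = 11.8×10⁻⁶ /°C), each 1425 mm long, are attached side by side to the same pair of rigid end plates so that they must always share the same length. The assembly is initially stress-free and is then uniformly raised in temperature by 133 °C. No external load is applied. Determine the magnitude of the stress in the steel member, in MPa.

Equilibrium of a rigid end plate with no external load gives equal and opposite internal forces ±P in the two members. Since α_{bronze} > α_{steel}, heating drives the bronze into compression and the steel into tension.
Compatibility of the two members (thermal + elastic change equal): (α₁ − α₂)ΔT = P·[1/(A₁E₁) + 1/(A₂E₂)].
|α₁ − α₂|·ΔT = 6×10⁻⁶ × 133 = 0.000798.
1/(A₁E₁) + 1/(A₂E₂) = 1/(575×114×10³) + 1/(1425×206×10³) = 1.866×10⁻⁸ N⁻¹.
So P = 0.000798 / 1.866×10⁻⁸ = 42.76 kN.
σ_{steel} = P/A₂ = 42760/1425 = 30.01 MPa, tensile.

σ ≈ 30 MPa (tensile)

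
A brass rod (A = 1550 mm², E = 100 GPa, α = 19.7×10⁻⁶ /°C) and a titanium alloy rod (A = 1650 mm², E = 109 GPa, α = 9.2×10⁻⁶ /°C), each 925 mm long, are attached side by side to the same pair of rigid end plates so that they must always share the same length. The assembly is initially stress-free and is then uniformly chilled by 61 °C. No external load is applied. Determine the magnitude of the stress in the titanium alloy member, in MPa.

Both members must finish at the same length. With the larger α, the brass tends to over-contract; the plates restrain it, putting the brass in tension and the titanium alloy in compression. With no external load the two internal forces are equal and opposite, magnitude P.
Equating the net (thermal + elastic) strains gives |α₁ − α₂|·ΔT = P·[1/(A₁E₁) + 1/(A₂E₂)].
|α₁ − α₂|·ΔT = 10.5×10⁻⁶ × 61 = 0.0006405.
1/(A₁E₁) + 1/(A₂E₂) = 1/(1550×100×10³) + 1/(1650×109×10³) = 1.201×10⁻⁸ N⁻¹.
So P = 0.0006405 / 1.201×10⁻⁸ = 53.32 kN.
σ_{titanium alloy} = P/A₂ = 53320/1650 = 32.32 MPa, compressive.

σ ≈ 32.3 MPa (compressive)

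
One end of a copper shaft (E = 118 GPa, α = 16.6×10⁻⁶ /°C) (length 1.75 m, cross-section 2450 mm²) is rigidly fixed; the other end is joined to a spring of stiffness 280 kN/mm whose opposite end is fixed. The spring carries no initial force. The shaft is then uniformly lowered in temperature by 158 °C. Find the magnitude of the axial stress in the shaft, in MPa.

Free thermal contraction: δ_free = αΔT L = 16.6×10⁻⁶ × 158 × 1750 = 4.59 mm.
With a force P in the spring, the elastic change of the shaft is PL/(AE) and that of the spring is P/k; compatibility requires their sum to equal δ_free.
P [ L/(AE) + 1/k ] = δ_free → P [ 1750/(2450×118×10³) + 1/(280×10³) ] = 4.59.
P = 4.59 / 9.625×10⁻⁶ = 476900 N.
σ = P/A = 476900/2450 = 194.6 MPa.

σ ≈ 195 MPa (tensile)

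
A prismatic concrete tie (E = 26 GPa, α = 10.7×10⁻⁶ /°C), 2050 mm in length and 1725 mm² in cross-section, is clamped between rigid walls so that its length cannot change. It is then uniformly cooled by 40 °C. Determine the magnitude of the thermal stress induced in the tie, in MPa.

The supports are rigid, so the total axial strain is zero. The restrained thermal strain is ε = αΔT = 10.7×10⁻⁶ × 40 = 428×10⁻⁶.
σ = EαΔT = 26×10³ × 10.7×10⁻⁶ × 40 = 11.13 MPa (tensile; the tie is trying to contract).

σ ≈ 11.1 MPa (tensile)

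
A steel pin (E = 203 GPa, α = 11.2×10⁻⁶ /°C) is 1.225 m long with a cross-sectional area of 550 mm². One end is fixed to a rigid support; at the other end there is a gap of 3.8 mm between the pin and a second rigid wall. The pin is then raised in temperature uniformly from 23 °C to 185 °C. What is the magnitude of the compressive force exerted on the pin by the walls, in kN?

P ≈ 0 kN

If the wall were absent the pin would grow by αΔT L = 11.2×10⁻⁶ × 162 × 1225 = 2.223 mm.
Since δ_free = 2.22 mm is less than the 3.8 mm gap, the pin never touches the wall. No axial force develops.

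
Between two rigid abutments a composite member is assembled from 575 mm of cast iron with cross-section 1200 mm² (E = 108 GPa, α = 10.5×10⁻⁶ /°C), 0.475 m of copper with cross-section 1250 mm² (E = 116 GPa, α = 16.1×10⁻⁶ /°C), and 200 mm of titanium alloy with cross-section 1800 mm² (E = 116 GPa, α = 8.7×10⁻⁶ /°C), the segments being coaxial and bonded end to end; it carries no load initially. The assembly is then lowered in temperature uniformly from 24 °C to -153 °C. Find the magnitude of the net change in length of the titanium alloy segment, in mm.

|ΔL| ≈ 0.00636 mm

If the supports were absent, the total length change would be Σ αᵢΔT Lᵢ = 10.5×10⁻⁶×177×575 + 16.1×10⁻⁶×177×475 + 8.7×10⁻⁶×177×200 = 2.73 mm.
The rigid supports impose zero overall length change; the single axial force P common to all segments must satisfy P Σ Lᵢ/(AᵢEᵢ) = δ_free.
The series flexibility is Σ Lᵢ/(AᵢEᵢ) = 575/(1200×108×10³) + 475/(1250×116×10³) + 200/(1800×116×10³) = 8.67×10⁻⁶ mm/N.
So P = 2.73 / 8.67×10⁻⁶ = 314.9 kN, tensile.
For the titanium alloy segment, free thermal change = 8.7×10⁻⁶×177×200 = 0.308 mm and elastic change from P = 314900×200/(1800×116×10³) = 0.3016 mm; these oppose, so the net change is 0.00636 mm (segment shortens).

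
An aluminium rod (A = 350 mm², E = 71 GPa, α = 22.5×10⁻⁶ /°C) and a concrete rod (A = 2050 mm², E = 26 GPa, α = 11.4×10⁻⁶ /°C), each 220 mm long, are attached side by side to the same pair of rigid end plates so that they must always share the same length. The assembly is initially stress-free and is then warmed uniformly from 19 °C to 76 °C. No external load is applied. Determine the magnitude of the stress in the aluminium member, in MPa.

σ ≈ 30.6 MPa (compressive)

The aluminium has the larger α, so on heating it would change length more than the concrete if both were free. The rigid plates force a common final length, so the aluminium is put into compression and the concrete into tension, with equal and opposite forces P (no external load).
Compatibility of the two members (thermal + elastic change equal): (α₁ − α₂)ΔT = P·[1/(A₁E₁) + 1/(A₂E₂)].
|α₁ − α₂|·ΔT = 11.1×10⁻⁶ × 57 = 0.0006327.
1/(A₁E₁) + 1/(A₂E₂) = 1/(350×71×10³) + 1/(2050×26×10³) = 5.9×10⁻⁸ N⁻¹.
P = 0.0006327 / 5.9×10⁻⁸ = 10720 N = 10.72 kN.
σ_{aluminium} = P/A₁ = 10720/350 = 30.64 MPa, compressive.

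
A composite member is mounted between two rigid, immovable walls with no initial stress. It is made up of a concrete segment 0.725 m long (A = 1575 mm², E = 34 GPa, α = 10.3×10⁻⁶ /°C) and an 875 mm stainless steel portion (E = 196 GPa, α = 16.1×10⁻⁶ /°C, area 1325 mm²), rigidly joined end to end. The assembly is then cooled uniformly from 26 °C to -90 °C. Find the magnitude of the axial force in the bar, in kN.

If the supports were absent, the total length change would be Σ αᵢΔT Lᵢ = 10.3×10⁻⁶×116×725 + 16.1×10⁻⁶×116×875 = 2.5 mm.
The rigid supports impose zero overall length change; the single axial force P common to all segments must satisfy P Σ Lᵢ/(AᵢEᵢ) = δ_free.
Σ Lᵢ/(AᵢEᵢ) = 725/(1575×34×10³) + 875/(1325×196×10³) = 1.691×10⁻⁵ mm/N.
So P = 2.5 / 1.691×10⁻⁵ = 147.9 kN, tensile.

P ≈ 148 kN (tensile)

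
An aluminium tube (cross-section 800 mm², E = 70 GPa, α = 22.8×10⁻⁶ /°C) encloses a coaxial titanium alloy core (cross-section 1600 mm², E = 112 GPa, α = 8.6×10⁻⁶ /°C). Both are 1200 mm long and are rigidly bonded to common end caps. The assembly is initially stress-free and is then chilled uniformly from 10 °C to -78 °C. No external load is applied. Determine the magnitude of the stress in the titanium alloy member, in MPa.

Both members must finish at the same length. With the larger α, the aluminium tends to over-contract; the plates restrain it, putting the aluminium in tension and the titanium alloy in compression. With no external load the two internal forces are equal and opposite, magnitude P.
Compatibility of the two members (thermal + elastic change equal): (α₁ − α₂)ΔT = P·[1/(A₁E₁) + 1/(A₂E₂)].
|α₁ − α₂|·ΔT = 14.2×10⁻⁶ × 88 = 0.00125.
1/(A₁E₁) + 1/(A₂E₂) = 1/(800×70×10³) + 1/(1600×112×10³) = 2.344×10⁻⁸ N⁻¹.
So P = 0.00125 / 2.344×10⁻⁸ = 53.32 kN.
σ_{titanium alloy} = P/A₂ = 53320/1600 = 33.32 MPa, compressive.

σ ≈ 33.3 MPa (compressive)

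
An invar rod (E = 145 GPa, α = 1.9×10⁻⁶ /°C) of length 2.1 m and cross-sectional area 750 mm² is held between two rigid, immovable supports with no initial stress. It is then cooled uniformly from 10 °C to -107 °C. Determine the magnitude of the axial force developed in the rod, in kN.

P ≈ 24.2 kN (tensile)

The ends cannot move, so σ = EαΔT = 145×10³ × 1.9×10⁻⁶ × 117 = 32.23 MPa.
Then P = σA = 32.23 × 750 mm² = 24.18 kN, tensile.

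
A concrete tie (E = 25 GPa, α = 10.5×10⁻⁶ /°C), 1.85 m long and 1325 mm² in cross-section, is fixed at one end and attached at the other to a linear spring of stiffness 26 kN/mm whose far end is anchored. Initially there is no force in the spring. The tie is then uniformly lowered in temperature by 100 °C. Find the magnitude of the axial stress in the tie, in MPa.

σ ≈ 15.5 MPa (tensile)

Free thermal contraction: δ_free = αΔT L = 10.5×10⁻⁶ × 100 × 1850 = 1.942 mm.
Let P be the tensile force in the spring. The tie extends elastically by PL/(AE) and the spring stretches by P/k; together these equal δ_free.
So P = δ_free / [L/(AE) + 1/k] = 1.942 / [ 1850/(1325×25×10³) + 1/(26×10³) ].
P = 1.942 / 9.431×10⁻⁵ = 20600 N.
σ = P/A = 20600/1325 = 15.54 MPa.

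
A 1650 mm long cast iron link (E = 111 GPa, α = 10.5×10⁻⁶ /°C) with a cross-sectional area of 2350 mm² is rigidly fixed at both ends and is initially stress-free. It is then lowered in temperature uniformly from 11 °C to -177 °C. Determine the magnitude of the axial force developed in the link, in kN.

Full restraint means ε = 0, so the stress is σ = EαΔT = 111×10³ × 10.5×10⁻⁶ × 188 = 219.1 MPa.
P = AEαΔT = 2350 × 111×10³ × 10.5×10⁻⁶ × 188 = 514.9 kN (tensile).

P ≈ 515 kN (tensile)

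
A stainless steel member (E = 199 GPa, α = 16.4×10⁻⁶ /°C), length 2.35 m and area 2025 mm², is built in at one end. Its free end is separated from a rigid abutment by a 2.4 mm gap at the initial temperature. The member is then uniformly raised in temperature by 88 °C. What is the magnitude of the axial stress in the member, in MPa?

σ ≈ 84 MPa (compressive)

Unrestrained expansion: δ_free = αΔT L = 16.4×10⁻⁶ × 88 × 2350 = 3.392 mm.
The gap closes (δ_free > 2.4 mm) and the wall then resists a further 3.392 − 2.4 = 0.9915 mm of expansion.
Compatibility: PL/(AE) = 0.9915 mm, so σ = P/A = E × (0.9915/2350) = 83.96 MPa.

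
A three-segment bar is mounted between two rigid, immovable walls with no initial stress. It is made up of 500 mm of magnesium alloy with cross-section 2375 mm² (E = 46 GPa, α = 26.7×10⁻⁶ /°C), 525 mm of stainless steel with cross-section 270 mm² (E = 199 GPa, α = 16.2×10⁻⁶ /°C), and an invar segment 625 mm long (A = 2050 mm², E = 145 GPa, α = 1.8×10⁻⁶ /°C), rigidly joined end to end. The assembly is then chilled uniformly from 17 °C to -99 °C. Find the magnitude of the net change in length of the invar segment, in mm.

|ΔL| ≈ 0.21 mm

With the walls removed the bar would change length by δ_free = Σ αᵢΔT Lᵢ = 26.7×10⁻⁶×116×500 + 16.2×10⁻⁶×116×525 + 1.8×10⁻⁶×116×625 = 2.666 mm.
The walls prevent any net length change, so an axial force P (same in every segment) develops. Compatibility: P · Σ Lᵢ/(AᵢEᵢ) = δ_free.
Σ Lᵢ/(AᵢEᵢ) = 500/(2375×46×10³) + 525/(270×199×10³) + 625/(2050×145×10³) = 1.645×10⁻⁵ mm/N.
P = 2.666 / 1.645×10⁻⁵ = 162000 N = 162 kN, tensile.
For the invar segment, free thermal change = 1.8×10⁻⁶×116×625 = 0.1305 mm and elastic change from P = 162000×625/(2050×145×10³) = 0.3407 mm; these oppose, so the net change is 0.21 mm (segment lengthens).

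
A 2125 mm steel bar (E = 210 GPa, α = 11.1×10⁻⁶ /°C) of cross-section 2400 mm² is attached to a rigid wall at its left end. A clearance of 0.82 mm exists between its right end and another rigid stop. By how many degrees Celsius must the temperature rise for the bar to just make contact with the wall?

ΔT ≈ 34.8 °C

Contact occurs when the free expansion equals the gap: αΔT L = 0.82 mm.
ΔT = 0.82 / (11.1×10⁻⁶ × 2125) = 34.76 °C.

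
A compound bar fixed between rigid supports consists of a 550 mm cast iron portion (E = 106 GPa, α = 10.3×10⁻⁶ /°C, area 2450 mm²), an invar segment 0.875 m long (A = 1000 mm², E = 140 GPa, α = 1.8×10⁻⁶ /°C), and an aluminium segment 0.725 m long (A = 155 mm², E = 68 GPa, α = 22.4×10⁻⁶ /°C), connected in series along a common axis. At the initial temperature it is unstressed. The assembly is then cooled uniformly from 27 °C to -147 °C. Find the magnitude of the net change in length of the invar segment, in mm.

|ΔL| ≈ 0.0569 mm

With the walls removed the bar would change length by δ_free = Σ αᵢΔT Lᵢ = 10.3×10⁻⁶×174×550 + 1.8×10⁻⁶×174×875 + 22.4×10⁻⁶×174×725 = 4.086 mm.
Since the ends are fixed, an axial force P builds up, equal in every segment, with P · Σ Lᵢ/(AᵢEᵢ) = δ_free.
The series flexibility is Σ Lᵢ/(AᵢEᵢ) = 550/(2450×106×10³) + 875/(1000×140×10³) + 725/(155×68×10³) = 7.715×10⁻⁵ mm/N.
Hence P = δ_free / Σ(L/AE) = 4.086/7.715×10⁻⁵ = 52.95 kN (tensile).
For the invar segment, free thermal change = 1.8×10⁻⁶×174×875 = 0.274 mm and elastic change from P = 52950×875/(1000×140×10³) = 0.331 mm; these oppose, so the net change is 0.0569 mm (segment lengthens).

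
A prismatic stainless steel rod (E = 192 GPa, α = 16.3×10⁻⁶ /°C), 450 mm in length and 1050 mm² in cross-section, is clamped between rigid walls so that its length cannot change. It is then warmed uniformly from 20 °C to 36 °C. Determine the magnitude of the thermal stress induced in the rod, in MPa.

With length fixed, the mechanical strain must cancel the thermal strain αΔT = 16.3×10⁻⁶ × 16 = 260.8×10⁻⁶.
σ = EαΔT = 192×10³ × 16.3×10⁻⁶ × 16 = 50.07 MPa (compressive; the rod is trying to expand).

σ ≈ 50.1 MPa (compressive)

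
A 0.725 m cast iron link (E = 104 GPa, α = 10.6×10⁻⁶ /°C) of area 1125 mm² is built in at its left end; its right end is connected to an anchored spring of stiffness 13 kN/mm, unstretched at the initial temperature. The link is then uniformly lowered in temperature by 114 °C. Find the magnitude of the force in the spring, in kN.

If the spring were absent the link would shorten by αΔT L = 10.6×10⁻⁶ × 114 × 725 = 0.8761 mm.
With a force P in the spring, the elastic change of the link is PL/(AE) and that of the spring is P/k; compatibility requires their sum to equal δ_free.
So P = δ_free / [L/(AE) + 1/k] = 0.8761 / [ 725/(1125×104×10³) + 1/(13×10³) ].
P = 0.8761 / 8.312×10⁻⁵ = 10540 N.

P ≈ 10.5 kN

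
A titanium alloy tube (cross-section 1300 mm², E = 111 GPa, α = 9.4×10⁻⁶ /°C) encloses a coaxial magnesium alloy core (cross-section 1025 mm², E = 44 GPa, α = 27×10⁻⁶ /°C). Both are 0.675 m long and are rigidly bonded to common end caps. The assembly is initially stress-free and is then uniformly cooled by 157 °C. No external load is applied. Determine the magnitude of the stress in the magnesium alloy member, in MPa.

The magnesium alloy has the larger α, so on cooling it would change length more than the titanium alloy if both were free. The rigid plates force a common final length, so the magnesium alloy is put into tension and the titanium alloy into compression, with equal and opposite forces P (no external load).
Setting the final lengths equal and cancelling L: (α₁ − α₂)ΔT = P/(A₁E₁) + P/(A₂E₂).
|α₁ − α₂|·ΔT = 17.6×10⁻⁶ × 157 = 0.002763.
1/(A₁E₁) + 1/(A₂E₂) = 1/(1300×111×10³) + 1/(1025×44×10³) = 2.91×10⁻⁸ N⁻¹.
So P = 0.002763 / 2.91×10⁻⁸ = 94.95 kN.
σ_{magnesium alloy} = P/A₂ = 94950/1025 = 92.63 MPa, tensile.

σ ≈ 92.6 MPa (tensile)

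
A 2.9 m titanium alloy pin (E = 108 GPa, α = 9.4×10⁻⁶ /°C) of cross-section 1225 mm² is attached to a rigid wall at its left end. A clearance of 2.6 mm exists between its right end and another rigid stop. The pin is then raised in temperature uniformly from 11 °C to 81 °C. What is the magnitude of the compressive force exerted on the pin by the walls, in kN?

Free thermal elongation = αΔT L = 9.4×10⁻⁶ × 70 × 2900 = 1.908 mm.
Since δ_free = 1.91 mm is less than the 2.6 mm gap, the pin never touches the wall. No axial force develops.

P ≈ 0 kN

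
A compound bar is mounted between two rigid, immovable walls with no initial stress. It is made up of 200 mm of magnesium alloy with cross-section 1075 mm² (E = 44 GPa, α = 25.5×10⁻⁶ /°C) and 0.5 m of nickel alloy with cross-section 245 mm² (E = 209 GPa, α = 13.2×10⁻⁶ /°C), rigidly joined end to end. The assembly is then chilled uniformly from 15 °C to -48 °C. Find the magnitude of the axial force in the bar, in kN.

Free thermal contraction of the whole bar: Σ αᵢΔT Lᵢ = 25.5×10⁻⁶×63×200 + 13.2×10⁻⁶×63×500 = 0.7371 mm.
Since the ends are fixed, an axial force P builds up, equal in every segment, with P · Σ Lᵢ/(AᵢEᵢ) = δ_free.
Σ Lᵢ/(AᵢEᵢ) = 200/(1075×44×10³) + 500/(245×209×10³) = 1.399×10⁻⁵ mm/N.
So P = 0.7371 / 1.399×10⁻⁵ = 52.68 kN, tensile.

P ≈ 52.7 kN (tensile)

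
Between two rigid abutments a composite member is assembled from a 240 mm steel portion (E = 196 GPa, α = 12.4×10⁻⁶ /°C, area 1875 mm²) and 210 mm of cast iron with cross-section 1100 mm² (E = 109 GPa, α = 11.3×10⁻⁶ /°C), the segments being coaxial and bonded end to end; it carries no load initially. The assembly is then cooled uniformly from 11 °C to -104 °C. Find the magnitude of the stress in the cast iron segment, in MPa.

With the walls removed the bar would change length by δ_free = Σ αᵢΔT Lᵢ = 12.4×10⁻⁶×115×240 + 11.3×10⁻⁶×115×210 = 0.6151 mm.
The walls prevent any net length change, so an axial force P (same in every segment) develops. Compatibility: P · Σ Lᵢ/(AᵢEᵢ) = δ_free.
Σ Lᵢ/(AᵢEᵢ) = 240/(1875×196×10³) + 210/(1100×109×10³) = 2.405×10⁻⁶ mm/N.
So P = 0.6151 / 2.405×10⁻⁶ = 255.8 kN, tensile.
σ_{cast iron} = P / A = 255800 / 1100 = 232.6 MPa.

σ ≈ 233 MPa (tensile)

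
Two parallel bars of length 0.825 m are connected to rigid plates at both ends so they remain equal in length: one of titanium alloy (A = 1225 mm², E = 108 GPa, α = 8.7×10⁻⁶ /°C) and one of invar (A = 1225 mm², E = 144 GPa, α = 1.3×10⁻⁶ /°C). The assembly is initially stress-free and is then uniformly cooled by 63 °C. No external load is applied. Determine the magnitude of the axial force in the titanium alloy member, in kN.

P ≈ 35.2 kN (tensile in the titanium alloy)

Equilibrium of a rigid end plate with no external load gives equal and opposite internal forces ±P in the two members. Since α_{titanium alloy} > α_{invar}, cooling drives the titanium alloy into tension and the invar into compression.
Equating the net (thermal + elastic) strains gives |α₁ − α₂|·ΔT = P·[1/(A₁E₁) + 1/(A₂E₂)].
|α₁ − α₂|·ΔT = 7.4×10⁻⁶ × 63 = 0.0004662.
1/(A₁E₁) + 1/(A₂E₂) = 1/(1225×108×10³) + 1/(1225×144×10³) = 1.323×10⁻⁸ N⁻¹.
P = 0.0004662 / 1.323×10⁻⁸ = 35240 N = 35.24 kN.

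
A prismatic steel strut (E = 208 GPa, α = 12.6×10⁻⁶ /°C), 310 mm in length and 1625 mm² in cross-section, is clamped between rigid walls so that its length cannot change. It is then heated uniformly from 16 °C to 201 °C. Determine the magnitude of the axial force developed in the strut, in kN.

P ≈ 788 kN (compressive)

With zero net strain, σ = E·αΔT = 208 GPa × 12.6×10⁻⁶ × 185 = 484.8 MPa.
Axial force P = σA = 484.8 × 1625 = 787900 N = 787.9 kN, compressive.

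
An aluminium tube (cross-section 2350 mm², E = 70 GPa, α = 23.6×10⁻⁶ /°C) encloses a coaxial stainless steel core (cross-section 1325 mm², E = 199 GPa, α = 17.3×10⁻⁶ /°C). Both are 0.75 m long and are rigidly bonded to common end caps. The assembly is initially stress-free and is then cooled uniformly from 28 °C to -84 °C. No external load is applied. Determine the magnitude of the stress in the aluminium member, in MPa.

The aluminium has the larger α, so on cooling it would change length more than the stainless steel if both were free. The rigid plates force a common final length, so the aluminium is put into tension and the stainless steel into compression, with equal and opposite forces P (no external load).
Equating the net (thermal + elastic) strains gives |α₁ − α₂|·ΔT = P·[1/(A₁E₁) + 1/(A₂E₂)].
|α₁ − α₂|·ΔT = 6.3×10⁻⁶ × 112 = 0.0007056.
1/(A₁E₁) + 1/(A₂E₂) = 1/(2350×70×10³) + 1/(1325×199×10³) = 9.872×10⁻⁹ N⁻¹.
So P = 0.0007056 / 9.872×10⁻⁹ = 71.48 kN.
σ_{aluminium} = P/A₁ = 71480/2350 = 30.42 MPa, tensile.

σ ≈ 30.4 MPa (tensile)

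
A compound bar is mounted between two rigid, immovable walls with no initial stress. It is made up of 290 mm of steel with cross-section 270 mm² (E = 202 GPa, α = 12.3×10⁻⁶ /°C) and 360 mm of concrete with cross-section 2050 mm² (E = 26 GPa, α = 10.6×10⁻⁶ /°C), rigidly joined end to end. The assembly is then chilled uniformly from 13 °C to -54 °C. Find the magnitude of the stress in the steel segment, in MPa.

Free thermal contraction of the whole bar: Σ αᵢΔT Lᵢ = 12.3×10⁻⁶×67×290 + 10.6×10⁻⁶×67×360 = 0.4947 mm.
Since the ends are fixed, an axial force P builds up, equal in every segment, with P · Σ Lᵢ/(AᵢEᵢ) = δ_free.
The series flexibility is Σ Lᵢ/(AᵢEᵢ) = 290/(270×202×10³) + 360/(2050×26×10³) = 1.207×10⁻⁵ mm/N.
So P = 0.4947 / 1.207×10⁻⁵ = 40.98 kN, tensile.
σ_{steel} = P / A = 40980 / 270 = 151.8 MPa.

σ ≈ 152 MPa (tensile)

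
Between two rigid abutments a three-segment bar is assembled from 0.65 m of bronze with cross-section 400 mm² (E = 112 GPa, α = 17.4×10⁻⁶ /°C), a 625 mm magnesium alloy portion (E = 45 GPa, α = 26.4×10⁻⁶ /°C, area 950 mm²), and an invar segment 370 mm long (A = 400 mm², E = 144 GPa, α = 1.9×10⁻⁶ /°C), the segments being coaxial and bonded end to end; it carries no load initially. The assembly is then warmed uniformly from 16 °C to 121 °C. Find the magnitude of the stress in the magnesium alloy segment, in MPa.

With the walls removed the bar would change length by δ_free = Σ αᵢΔT Lᵢ = 17.4×10⁻⁶×105×650 + 26.4×10⁻⁶×105×625 + 1.9×10⁻⁶×105×370 = 2.994 mm.
The walls prevent any net length change, so an axial force P (same in every segment) develops. Compatibility: P · Σ Lᵢ/(AᵢEᵢ) = δ_free.
Σ Lᵢ/(AᵢEᵢ) = 650/(400×112×10³) + 625/(950×45×10³) + 370/(400×144×10³) = 3.555×10⁻⁵ mm/N.
Hence P = δ_free / Σ(L/AE) = 2.994/3.555×10⁻⁵ = 84.21 kN (compressive).
σ_{magnesium alloy} = P / A = 84210 / 950 = 88.64 MPa.

σ ≈ 88.6 MPa (compressive)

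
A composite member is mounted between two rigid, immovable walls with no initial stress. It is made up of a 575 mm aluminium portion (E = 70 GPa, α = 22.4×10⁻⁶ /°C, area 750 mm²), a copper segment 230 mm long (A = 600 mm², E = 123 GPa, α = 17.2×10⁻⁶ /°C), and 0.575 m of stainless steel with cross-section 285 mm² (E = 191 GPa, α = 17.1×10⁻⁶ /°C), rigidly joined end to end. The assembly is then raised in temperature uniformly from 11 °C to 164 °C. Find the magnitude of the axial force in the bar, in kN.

Free thermal expansion of the whole bar: Σ αᵢΔT Lᵢ = 22.4×10⁻⁶×153×575 + 17.2×10⁻⁶×153×230 + 17.1×10⁻⁶×153×575 = 4.08 mm.
The walls prevent any net length change, so an axial force P (same in every segment) develops. Compatibility: P · Σ Lᵢ/(AᵢEᵢ) = δ_free.
Σ Lᵢ/(AᵢEᵢ) = 575/(750×70×10³) + 230/(600×123×10³) + 575/(285×191×10³) = 2.463×10⁻⁵ mm/N.
P = 4.08 / 2.463×10⁻⁵ = 165600 N = 165.6 kN, compressive.

P ≈ 166 kN (compressive)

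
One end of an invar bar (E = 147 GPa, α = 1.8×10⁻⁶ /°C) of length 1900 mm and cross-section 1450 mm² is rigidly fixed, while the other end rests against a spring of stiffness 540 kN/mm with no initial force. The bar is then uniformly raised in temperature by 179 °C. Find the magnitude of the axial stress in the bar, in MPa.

Free thermal expansion: δ_free = αΔT L = 1.8×10⁻⁶ × 179 × 1900 = 0.6122 mm.
Let P be the compressive force at the spring. The bar shortens elastically by PL/(AE) and the spring compresses by P/k; together these equal δ_free.
P [ L/(AE) + 1/k ] = δ_free → P [ 1900/(1450×147×10³) + 1/(540×10³) ] = 0.6122.
P = 0.6122 / 1.077×10⁻⁵ = 56860 N.
σ = P/A = 56860/1450 = 39.22 MPa.

σ ≈ 39.2 MPa (compressive)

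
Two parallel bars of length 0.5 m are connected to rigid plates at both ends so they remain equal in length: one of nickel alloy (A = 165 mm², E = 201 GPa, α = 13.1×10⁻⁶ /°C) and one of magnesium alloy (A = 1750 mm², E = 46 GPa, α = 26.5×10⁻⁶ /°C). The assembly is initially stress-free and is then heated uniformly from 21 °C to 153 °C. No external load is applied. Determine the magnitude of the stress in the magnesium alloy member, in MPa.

σ ≈ 23.7 MPa (compressive)

Equilibrium of a rigid end plate with no external load gives equal and opposite internal forces ±P in the two members. Since α_{magnesium alloy} > α_{nickel alloy}, heating drives the magnesium alloy into compression and the nickel alloy into tension.
Equating the net (thermal + elastic) strains gives |α₁ − α₂|·ΔT = P·[1/(A₁E₁) + 1/(A₂E₂)].
|α₁ − α₂|·ΔT = 13.4×10⁻⁶ × 132 = 0.001769.
1/(A₁E₁) + 1/(A₂E₂) = 1/(165×201×10³) + 1/(1750×46×10³) = 4.257×10⁻⁸ N⁻¹.
P = 0.001769 / 4.257×10⁻⁸ = 41550 N = 41.55 kN.
σ_{magnesium alloy} = P/A₂ = 41550/1750 = 23.74 MPa, compressive.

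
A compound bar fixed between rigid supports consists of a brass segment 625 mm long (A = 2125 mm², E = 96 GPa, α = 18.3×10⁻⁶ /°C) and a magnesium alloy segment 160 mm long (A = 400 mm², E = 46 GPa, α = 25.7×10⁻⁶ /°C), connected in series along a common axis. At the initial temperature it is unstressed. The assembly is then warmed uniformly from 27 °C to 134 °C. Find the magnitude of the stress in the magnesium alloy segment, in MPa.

Free thermal expansion of the whole bar: Σ αᵢΔT Lᵢ = 18.3×10⁻⁶×107×625 + 25.7×10⁻⁶×107×160 = 1.664 mm.
Since the ends are fixed, an axial force P builds up, equal in every segment, with P · Σ Lᵢ/(AᵢEᵢ) = δ_free.
The series flexibility is Σ Lᵢ/(AᵢEᵢ) = 625/(2125×96×10³) + 160/(400×46×10³) = 1.176×10⁻⁵ mm/N.
So P = 1.664 / 1.176×10⁻⁵ = 141.5 kN, compressive.
σ_{magnesium alloy} = P / A = 141500 / 400 = 353.7 MPa.

σ ≈ 354 MPa (compressive)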